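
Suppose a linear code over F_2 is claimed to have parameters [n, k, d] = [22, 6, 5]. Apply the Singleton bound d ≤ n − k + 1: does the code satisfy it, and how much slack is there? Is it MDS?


Singleton RHS = n − k + 1 = 17, slack = 12, bound satisfied, not MDS.

Singleton bound: d ≤ n − k + 1.
Here n = 22, k = 6, so n − k + 1 = 17.
Given d = 5, check d ≤ 17: YES.
Slack = (n − k + 1) − d = 12.
The code is NOT MDS (slack = 12 > 0).
Description: the claimed parameters are [22, 6, 5]_2; such a code would be non-MDS.


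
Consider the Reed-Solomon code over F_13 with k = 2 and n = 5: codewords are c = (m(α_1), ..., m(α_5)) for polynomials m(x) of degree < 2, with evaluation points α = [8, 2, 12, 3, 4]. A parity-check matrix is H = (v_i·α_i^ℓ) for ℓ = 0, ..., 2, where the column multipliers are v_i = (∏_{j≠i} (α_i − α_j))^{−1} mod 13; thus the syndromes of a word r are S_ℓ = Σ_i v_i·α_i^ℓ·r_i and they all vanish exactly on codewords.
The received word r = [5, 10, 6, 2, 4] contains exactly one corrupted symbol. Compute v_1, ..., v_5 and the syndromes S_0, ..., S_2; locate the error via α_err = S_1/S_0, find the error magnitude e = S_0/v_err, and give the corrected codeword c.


S = (3, 9, 1), error at position 4, error magnitude e = 8, c = [5, 10, 6, 7, 4].

Step 1: column multipliers v_i = (∏_{j≠i}(α_i − α_j))^{−1} mod 13.
  i = 1 (α = 8): (8−2)(8−12)(8−3)(8−4) = 6·(−4)·5·4 = −480 ≡ 1, so v_1 = 1^{−1} = 1 (mod 13).
  i = 2 (α = 2): (2−8)(2−12)(2−3)(2−4) = (−6)·(−10)·(−1)·(−2) = 120 ≡ 3, so v_2 = 3^{−1} = 9 (mod 13).
  i = 3 (α = 12): (12−8)(12−2)(12−3)(12−4) = 4·10·9·8 = 2880 ≡ 7, so v_3 = 7^{−1} = 2 (mod 13).
  i = 4 (α = 3): (3−8)(3−2)(3−12)(3−4) = (−5)·1·(−9)·(−1) = −45 ≡ 7, so v_4 = 7^{−1} = 2 (mod 13).
  i = 5 (α = 4): (4−8)(4−2)(4−12)(4−3) = (−4)·2·(−8)·1 = 64 ≡ 12, so v_5 = 12^{−1} = 12 (mod 13).
  v = [1, 9, 2, 2, 12].
Step 2: syndromes of r = [5, 10, 6, 2, 4] (all sums mod 13).
  S_0 = Σ v_i r_i = 1·5 + 9·10 + 2·6 + 2·2 + 12·4 = 159 ≡ 3.
  S_1 = Σ v_i α_i r_i = 1·8·5 + 9·2·10 + 2·12·6 + 2·3·2 + 12·4·4 = 568 ≡ 9.
  α_i^2 mod 13 = [12, 4, 1, 9, 3].
  S_2 = Σ v_i α_i^2 r_i = 1·12·5 + 9·4·10 + 2·1·6 + 2·9·2 + 12·3·4 = 612 ≡ 1.
  S = (3, 9, 1) ≠ 0, so r is not a codeword (an error is present).
Step 3: locate the error. For a single error e at position i, S_ℓ = v_i·e·α_i^ℓ, so α_err = S_1/S_0.
  S_0^{−1} = 3^{−1} = 9 (mod 13), so α_err = 9·9 = 81 ≡ 3 = α_4. Error position i = 4.
  Consistency check: S_2/S_1 = 1·3 = 3 ≡ 3 = α_err ✓ (single-error assumption holds).
Step 4: error magnitude e = S_0/v_4 = S_0·∏_{j≠4}(α_4 − α_j) = 3·7 = 21 ≡ 8 (mod 13).
Step 5: correct position 4: c_4 = r_4 − e = 2 − 8 ≡ 7 (mod 13). Hence c = [5, 10, 6, 7, 4].
  Check: interpolating c through the α_i gives m(x) = 3 + 10·x (degree < 2) with m(α_i) = c_i for every i, so c is indeed a codeword.


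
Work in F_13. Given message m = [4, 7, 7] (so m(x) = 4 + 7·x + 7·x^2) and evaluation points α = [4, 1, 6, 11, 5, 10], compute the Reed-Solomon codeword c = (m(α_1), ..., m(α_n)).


c = [1, 5, 12, 5, 6, 7]

Message polynomial: m(x) = 4 + 7·x + 7·x^2 (mod 13).
For each evaluation point α_i, compute m(α_i) mod 13:
  α_1 = 4: Horner steps 7 → 9 → 1, so m(4) = 1.
  α_2 = 1: Horner steps 7 → 1 → 5, so m(1) = 5.
  α_3 = 6: Horner steps 7 → 10 → 12, so m(6) = 12.
  α_4 = 11: Horner steps 7 → 6 → 5, so m(11) = 5.
  α_5 = 5: Horner steps 7 → 3 → 6, so m(5) = 6.
  α_6 = 10: Horner steps 7 → 12 → 7, so m(10) = 7.
Codeword c = [1, 5, 12, 5, 6, 7] ∈ F_13^6.


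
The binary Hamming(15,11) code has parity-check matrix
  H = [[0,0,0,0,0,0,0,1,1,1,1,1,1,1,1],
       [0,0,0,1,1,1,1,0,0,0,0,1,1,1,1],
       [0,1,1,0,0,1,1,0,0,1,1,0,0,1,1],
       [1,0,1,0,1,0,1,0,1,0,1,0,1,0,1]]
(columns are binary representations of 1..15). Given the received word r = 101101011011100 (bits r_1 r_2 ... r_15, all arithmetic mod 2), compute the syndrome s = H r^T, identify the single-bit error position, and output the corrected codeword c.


s = (1, 0, 1, 1)^T, error position = 11, corrected codeword c = 101101011001100

Compute s = H r^T mod 2 one row at a time:
  s_1 = 1 + 1 + 0 + 1 + 1 + 1 + 0 + 0 = 5 ≡ 1 (mod 2).
  s_2 = 1 + 0 + 1 + 0 + 1 + 1 + 0 + 0 = 4 ≡ 0 (mod 2).
  s_3 = 0 + 1 + 1 + 0 + 0 + 1 + 0 + 0 = 3 ≡ 1 (mod 2).
  s_4 = 1 + 1 + 0 + 0 + 1 + 1 + 1 + 0 = 5 ≡ 1 (mod 2).
s = (1, 0, 1, 1)^T — this equals column 11 of H (binary 1011), so error is at position 11.
Correct: flip bit 11 of r = 101101011011100 to get c = 101101011001100.


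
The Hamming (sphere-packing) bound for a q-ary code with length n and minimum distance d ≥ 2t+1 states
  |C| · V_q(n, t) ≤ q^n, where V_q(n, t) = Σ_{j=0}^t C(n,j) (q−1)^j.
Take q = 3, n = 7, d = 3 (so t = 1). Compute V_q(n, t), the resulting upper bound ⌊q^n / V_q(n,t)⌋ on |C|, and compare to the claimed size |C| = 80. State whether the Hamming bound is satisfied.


V_q(n, t) = 15, q^n = 2187, Hamming bound = 145, |C| = 80 ≤ bound (satisfied).

Step 1: Compute V_q(n, t) = Σ_{j=0}^1 C(n, j) (q−1)^j.
  j = 0: C(7,0)·(2)^0 = 1·1 = 1.
  j = 1: C(7,1)·(2)^1 = 7·2 = 14.
  V_q(n, t) = 1 + 14 = 15.
Step 2: q^n = 3^7 = 2187.
Step 3: Hamming bound ⌊q^n / V_q(n,t)⌋ = ⌊2187/15⌋ = 145.
Step 4: Compare |C| = 80 to 145: satisfied.
The claimed |C| lies below the Hamming bound.


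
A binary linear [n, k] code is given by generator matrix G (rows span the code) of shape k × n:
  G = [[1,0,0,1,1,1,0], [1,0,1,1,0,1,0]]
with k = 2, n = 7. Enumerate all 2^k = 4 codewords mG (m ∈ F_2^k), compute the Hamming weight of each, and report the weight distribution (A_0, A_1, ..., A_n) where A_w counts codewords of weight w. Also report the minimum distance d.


Weight distribution: A_0 = 1, A_2 = 1, A_4 = 2. Minimum distance d = 2.

Enumerate all 2^2 = 4 messages m ∈ F_2^2.
For each, compute codeword c = mG in F_2^7, then tally its weight.
  m = 00 → c = 0000000, weight = 0.
  m = 10 → c = 1001110, weight = 4.
  m = 01 → c = 1011010, weight = 4.
  m = 11 → c = 0010100, weight = 2.
Tally weights:
  weight 0: 1 codewords.
  weight 2: 1 codewords.
  weight 4: 2 codewords.
Minimum distance d = smallest w > 0 with A_w > 0 = 2.
Sanity: Σ A_w = 4 = 2^2 = 4 ✓.


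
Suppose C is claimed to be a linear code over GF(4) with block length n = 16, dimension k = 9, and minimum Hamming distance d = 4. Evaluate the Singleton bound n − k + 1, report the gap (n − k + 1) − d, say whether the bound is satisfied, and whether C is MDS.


Singleton RHS = n − k + 1 = 8, slack = 4, bound satisfied, not MDS.

Singleton bound: d ≤ n − k + 1.
Here n = 16, k = 9, so n − k + 1 = 8.
Given d = 4, check d ≤ 8: YES.
Slack = (n − k + 1) − d = 4.
The code is NOT MDS (slack = 4 > 0).
Description: the claimed parameters are [16, 9, 4]_4; such a code would be non-MDS.


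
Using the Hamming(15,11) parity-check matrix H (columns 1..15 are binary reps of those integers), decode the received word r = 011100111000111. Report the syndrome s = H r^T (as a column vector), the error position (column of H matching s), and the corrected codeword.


s = (1, 1, 1, 1)^T, error position = 15, corrected codeword c = 011100111000110

Compute s = H r^T mod 2 one row at a time:
  s_1 = 1 + 1 + 0 + 0 + 0 + 1 + 1 + 1 = 5 ≡ 1 (mod 2).
  s_2 = 1 + 0 + 0 + 1 + 0 + 1 + 1 + 1 = 5 ≡ 1 (mod 2).
  s_3 = 1 + 1 + 0 + 1 + 0 + 0 + 1 + 1 = 5 ≡ 1 (mod 2).
  s_4 = 0 + 1 + 0 + 1 + 1 + 0 + 1 + 1 = 5 ≡ 1 (mod 2).
s = (1, 1, 1, 1)^T — this equals column 15 of H (binary 1111), so error is at position 15.
Correct: flip bit 15 of r = 011100111000111 to get c = 011100111000110.


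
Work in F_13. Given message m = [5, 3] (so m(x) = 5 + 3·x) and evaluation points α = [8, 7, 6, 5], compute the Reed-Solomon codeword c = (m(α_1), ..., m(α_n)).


c = [3, 0, 10, 7]

Message polynomial: m(x) = 5 + 3·x (mod 13).
For each evaluation point α_i, compute m(α_i) mod 13:
  α_1 = 8: Horner steps 3 → 3, so m(8) = 3.
  α_2 = 7: Horner steps 3 → 0, so m(7) = 0.
  α_3 = 6: Horner steps 3 → 10, so m(6) = 10.
  α_4 = 5: Horner steps 3 → 7, so m(5) = 7.
Codeword c = [3, 0, 10, 7] ∈ F_13^4.


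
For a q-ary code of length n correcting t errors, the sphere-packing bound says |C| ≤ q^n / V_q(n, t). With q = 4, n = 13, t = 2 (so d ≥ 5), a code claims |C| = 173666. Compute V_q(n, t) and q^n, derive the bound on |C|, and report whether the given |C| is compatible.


V_q(n, t) = 742, q^n = 67108864, Hamming bound = 90443, |C| = 173666 > bound (violated).

Step 1: Compute V_q(n, t) = Σ_{j=0}^2 C(n, j) (q−1)^j.
  j = 0: C(13,0)·(3)^0 = 1·1 = 1.
  j = 1: C(13,1)·(3)^1 = 13·3 = 39.
  j = 2: C(13,2)·(3)^2 = 78·9 = 702.
  V_q(n, t) = 1 + 39 + 702 = 742.
Step 2: q^n = 4^13 = 67108864.
Step 3: Hamming bound ⌊q^n / V_q(n,t)⌋ = ⌊67108864/742⌋ = 90443.
Step 4: Compare |C| = 173666 to 90443: violated.
The claimed |C| lies above the Hamming bound, so no 4-ary code of length 13 with d ≥ 5 can have 173666 codewords.


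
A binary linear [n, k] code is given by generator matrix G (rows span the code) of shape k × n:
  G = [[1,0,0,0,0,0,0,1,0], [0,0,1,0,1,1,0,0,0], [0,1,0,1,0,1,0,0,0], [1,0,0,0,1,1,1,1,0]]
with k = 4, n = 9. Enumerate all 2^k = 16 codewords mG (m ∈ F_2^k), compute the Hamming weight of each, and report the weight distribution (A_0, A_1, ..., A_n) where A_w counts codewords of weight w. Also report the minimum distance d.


Weight distribution: A_0 = 1, A_2 = 2, A_3 = 3, A_4 = 3, A_5 = 4, A_6 = 2, A_7 = 1. Minimum distance d = 2.

Enumerate all 2^4 = 16 messages m ∈ F_2^4.
For each, compute codeword c = mG in F_2^9, then tally its weight.
  m = 0000 → c = 000000000, weight = 0.
  m = 1000 → c = 100000010, weight = 2.
  m = 0100 → c = 001011000, weight = 3.
  m = 1100 → c = 101011010, weight = 5.
  m = 0010 → c = 010101000, weight = 3.
  m = 1010 → c = 110101010, weight = 5.
  m = 0110 → c = 011110000, weight = 4.
  m = 1110 → c = 111110010, weight = 6.
  m = 0001 → c = 100011110, weight = 5.
  m = 1001 → c = 000011100, weight = 3.
  m = 0101 → c = 101000110, weight = 4.
  m = 1101 → c = 001000100, weight = 2.
  m = 0011 → c = 110110110, weight = 6.
  m = 1011 → c = 010110100, weight = 4.
  m = 0111 → c = 111101110, weight = 7.
  m = 1111 → c = 011101100, weight = 5.
Tally weights:
  weight 0: 1 codewords.
  weight 2: 2 codewords.
  weight 3: 3 codewords.
  weight 4: 3 codewords.
  weight 5: 4 codewords.
  weight 6: 2 codewords.
  weight 7: 1 codewords.
Minimum distance d = smallest w > 0 with A_w > 0 = 2.
Sanity: Σ A_w = 16 = 2^4 = 16 ✓.


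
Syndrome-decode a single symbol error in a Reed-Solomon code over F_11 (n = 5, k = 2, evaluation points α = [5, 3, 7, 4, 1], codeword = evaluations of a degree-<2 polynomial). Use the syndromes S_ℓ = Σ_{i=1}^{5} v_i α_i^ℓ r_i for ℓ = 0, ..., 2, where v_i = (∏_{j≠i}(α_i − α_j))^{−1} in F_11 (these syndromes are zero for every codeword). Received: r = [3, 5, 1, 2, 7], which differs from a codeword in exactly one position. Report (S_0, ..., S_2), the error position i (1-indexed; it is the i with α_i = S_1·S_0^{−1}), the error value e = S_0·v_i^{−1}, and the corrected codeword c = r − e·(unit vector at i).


S = (1, 4, 5), error at position 4, error magnitude e = 9, c = [3, 5, 1, 4, 7].

Step 1: column multipliers v_i = (∏_{j≠i}(α_i − α_j))^{−1} mod 11.
  i = 1 (α = 5): (5−3)(5−7)(5−4)(5−1) = 2·(−2)·1·4 = −16 ≡ 6, so v_1 = 6^{−1} = 2 (mod 11).
  i = 2 (α = 3): (3−5)(3−7)(3−4)(3−1) = (−2)·(−4)·(−1)·2 = −16 ≡ 6, so v_2 = 6^{−1} = 2 (mod 11).
  i = 3 (α = 7): (7−5)(7−3)(7−4)(7−1) = 2·4·3·6 = 144 ≡ 1, so v_3 = 1^{−1} = 1 (mod 11).
  i = 4 (α = 4): (4−5)(4−3)(4−7)(4−1) = (−1)·1·(−3)·3 = 9 ≡ 9, so v_4 = 9^{−1} = 5 (mod 11).
  i = 5 (α = 1): (1−5)(1−3)(1−7)(1−4) = (−4)·(−2)·(−6)·(−3) = 144 ≡ 1, so v_5 = 1^{−1} = 1 (mod 11).
  v = [2, 2, 1, 5, 1].
Step 2: syndromes of r = [3, 5, 1, 2, 7] (all sums mod 11).
  S_0 = Σ v_i r_i = 2·3 + 2·5 + 1·1 + 5·2 + 1·7 = 34 ≡ 1.
  S_1 = Σ v_i α_i r_i = 2·5·3 + 2·3·5 + 1·7·1 + 5·4·2 + 1·1·7 = 114 ≡ 4.
  α_i^2 mod 11 = [3, 9, 5, 5, 1].
  S_2 = Σ v_i α_i^2 r_i = 2·3·3 + 2·9·5 + 1·5·1 + 5·5·2 + 1·1·7 = 170 ≡ 5.
  S = (1, 4, 5) ≠ 0, so r is not a codeword (an error is present).
Step 3: locate the error. For a single error e at position i, S_ℓ = v_i·e·α_i^ℓ, so α_err = S_1/S_0.
  S_0^{−1} = 1^{−1} = 1 (mod 11), so α_err = 4·1 = 4 ≡ 4 = α_4. Error position i = 4.
  Consistency check: S_2/S_1 = 5·3 = 15 ≡ 4 = α_err ✓ (single-error assumption holds).
Step 4: error magnitude e = S_0/v_4 = S_0·∏_{j≠4}(α_4 − α_j) = 1·9 = 9 ≡ 9 (mod 11).
Step 5: correct position 4: c_4 = r_4 − e = 2 − 9 ≡ 4 (mod 11). Hence c = [3, 5, 1, 4, 7].
  Check: interpolating c through the α_i gives m(x) = 8 + 10·x (degree < 2) with m(α_i) = c_i for every i, so c is indeed a codeword.


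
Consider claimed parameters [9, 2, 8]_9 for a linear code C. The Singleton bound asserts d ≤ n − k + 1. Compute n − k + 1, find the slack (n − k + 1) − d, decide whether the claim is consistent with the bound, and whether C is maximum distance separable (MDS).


Singleton RHS = n − k + 1 = 8, slack = 0, bound satisfied, MDS.

Singleton bound: d ≤ n − k + 1.
Here n = 9, k = 2, so n − k + 1 = 8.
Given d = 8, check d ≤ 8: YES.
Slack = (n − k + 1) − d = 0.
The code is MDS (slack = 0).
Description: the claimed parameters are [9, 2, 8]_9; such a code would be MDS (meets Singleton bound).


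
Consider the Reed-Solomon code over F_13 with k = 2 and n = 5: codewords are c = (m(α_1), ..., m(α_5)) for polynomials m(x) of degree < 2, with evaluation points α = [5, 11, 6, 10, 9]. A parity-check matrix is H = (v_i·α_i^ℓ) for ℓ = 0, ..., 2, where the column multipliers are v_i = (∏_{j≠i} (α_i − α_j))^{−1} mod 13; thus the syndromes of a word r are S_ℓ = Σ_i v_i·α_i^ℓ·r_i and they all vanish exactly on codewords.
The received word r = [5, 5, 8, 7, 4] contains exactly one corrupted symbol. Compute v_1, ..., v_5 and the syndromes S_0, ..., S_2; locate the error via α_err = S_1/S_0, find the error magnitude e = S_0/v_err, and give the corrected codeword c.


S = (1, 11, 4), error at position 2, error magnitude e = 8, c = [5, 10, 8, 7, 4].

Step 1: column multipliers v_i = (∏_{j≠i}(α_i − α_j))^{−1} mod 13.
  i = 1 (α = 5): (5−11)(5−6)(5−10)(5−9) = (−6)·(−1)·(−5)·(−4) = 120 ≡ 3, so v_1 = 3^{−1} = 9 (mod 13).
  i = 2 (α = 11): (11−5)(11−6)(11−10)(11−9) = 6·5·1·2 = 60 ≡ 8, so v_2 = 8^{−1} = 5 (mod 13).
  i = 3 (α = 6): (6−5)(6−11)(6−10)(6−9) = 1·(−5)·(−4)·(−3) = −60 ≡ 5, so v_3 = 5^{−1} = 8 (mod 13).
  i = 4 (α = 10): (10−5)(10−11)(10−6)(10−9) = 5·(−1)·4·1 = −20 ≡ 6, so v_4 = 6^{−1} = 11 (mod 13).
  i = 5 (α = 9): (9−5)(9−11)(9−6)(9−10) = 4·(−2)·3·(−1) = 24 ≡ 11, so v_5 = 11^{−1} = 6 (mod 13).
  v = [9, 5, 8, 11, 6].
Step 2: syndromes of r = [5, 5, 8, 7, 4] (all sums mod 13).
  S_0 = Σ v_i r_i = 9·5 + 5·5 + 8·8 + 11·7 + 6·4 = 235 ≡ 1.
  S_1 = Σ v_i α_i r_i = 9·5·5 + 5·11·5 + 8·6·8 + 11·10·7 + 6·9·4 = 1870 ≡ 11.
  α_i^2 mod 13 = [12, 4, 10, 9, 3].
  S_2 = Σ v_i α_i^2 r_i = 9·12·5 + 5·4·5 + 8·10·8 + 11·9·7 + 6·3·4 = 2045 ≡ 4.
  S = (1, 11, 4) ≠ 0, so r is not a codeword (an error is present).
Step 3: locate the error. For a single error e at position i, S_ℓ = v_i·e·α_i^ℓ, so α_err = S_1/S_0.
  S_0^{−1} = 1^{−1} = 1 (mod 13), so α_err = 11·1 = 11 ≡ 11 = α_2. Error position i = 2.
  Consistency check: S_2/S_1 = 4·6 = 24 ≡ 11 = α_err ✓ (single-error assumption holds).
Step 4: error magnitude e = S_0/v_2 = S_0·∏_{j≠2}(α_2 − α_j) = 1·8 = 8 ≡ 8 (mod 13).
Step 5: correct position 2: c_2 = r_2 − e = 5 − 8 ≡ 10 (mod 13). Hence c = [5, 10, 8, 7, 4].
  Check: interpolating c through the α_i gives m(x) = 3 + 3·x (degree < 2) with m(α_i) = c_i for every i, so c is indeed a codeword.


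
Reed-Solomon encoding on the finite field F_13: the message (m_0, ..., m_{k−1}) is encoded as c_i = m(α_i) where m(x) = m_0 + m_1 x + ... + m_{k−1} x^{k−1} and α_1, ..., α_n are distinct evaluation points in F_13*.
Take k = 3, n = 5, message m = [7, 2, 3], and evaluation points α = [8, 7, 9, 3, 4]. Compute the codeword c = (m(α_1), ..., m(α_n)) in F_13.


c = [7, 12, 8, 1, 11]

Message polynomial: m(x) = 7 + 2·x + 3·x^2 (mod 13).
For each evaluation point α_i, compute m(α_i) mod 13:
  α_1 = 8: Horner steps 3 → 0 → 7, so m(8) = 7.
  α_2 = 7: Horner steps 3 → 10 → 12, so m(7) = 12.
  α_3 = 9: Horner steps 3 → 3 → 8, so m(9) = 8.
  α_4 = 3: Horner steps 3 → 11 → 1, so m(3) = 1.
  α_5 = 4: Horner steps 3 → 1 → 11, so m(4) = 11.
Codeword c = [7, 12, 8, 1, 11] ∈ F_13^5.


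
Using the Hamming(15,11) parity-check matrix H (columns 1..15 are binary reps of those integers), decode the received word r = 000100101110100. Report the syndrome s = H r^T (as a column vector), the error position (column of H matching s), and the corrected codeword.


s = (0, 1, 1, 0)^T, error position = 6, corrected codeword c = 000101101110100

Compute s = H r^T mod 2 one row at a time:
  s_1 = 0 + 1 + 1 + 1 + 0 + 1 + 0 + 0 = 4 ≡ 0 (mod 2).
  s_2 = 1 + 0 + 0 + 1 + 0 + 1 + 0 + 0 = 3 ≡ 1 (mod 2).
  s_3 = 0 + 0 + 0 + 1 + 1 + 1 + 0 + 0 = 3 ≡ 1 (mod 2).
  s_4 = 0 + 0 + 0 + 1 + 1 + 1 + 1 + 0 = 4 ≡ 0 (mod 2).
s = (0, 1, 1, 0)^T — this equals column 6 of H (binary 0110), so error is at position 6.
Correct: flip bit 6 of r = 000100101110100 to get c = 000101101110100.


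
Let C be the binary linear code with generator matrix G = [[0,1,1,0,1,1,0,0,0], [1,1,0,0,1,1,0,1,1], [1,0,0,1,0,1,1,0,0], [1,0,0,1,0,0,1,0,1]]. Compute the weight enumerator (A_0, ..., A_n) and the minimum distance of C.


Weight distribution: A_0 = 1, A_2 = 1, A_4 = 8, A_6 = 5, A_8 = 1. Minimum distance d = 2.

Enumerate all 2^4 = 16 messages m ∈ F_2^4.
For each, compute codeword c = mG in F_2^9, then tally its weight.
  m = 0000 → c = 000000000, weight = 0.
  m = 1000 → c = 011011000, weight = 4.
  m = 0100 → c = 110011011, weight = 6.
  m = 1100 → c = 101000011, weight = 4.
  m = 0010 → c = 100101100, weight = 4.
  m = 1010 → c = 111110100, weight = 6.
  m = 0110 → c = 010110111, weight = 6.
  m = 1110 → c = 001101111, weight = 6.
  m = 0001 → c = 100100101, weight = 4.
  m = 1001 → c = 111111101, weight = 8.
  m = 0101 → c = 010111110, weight = 6.
  m = 1101 → c = 001100110, weight = 4.
  m = 0011 → c = 000001001, weight = 2.
  m = 1011 → c = 011010001, weight = 4.
  m = 0111 → c = 110010010, weight = 4.
  m = 1111 → c = 101001010, weight = 4.
Tally weights:
  weight 0: 1 codewords.
  weight 2: 1 codewords.
  weight 4: 8 codewords.
  weight 6: 5 codewords.
  weight 8: 1 codewords.
Minimum distance d = smallest w > 0 with A_w > 0 = 2.
Sanity: Σ A_w = 16 = 2^4 = 16 ✓.


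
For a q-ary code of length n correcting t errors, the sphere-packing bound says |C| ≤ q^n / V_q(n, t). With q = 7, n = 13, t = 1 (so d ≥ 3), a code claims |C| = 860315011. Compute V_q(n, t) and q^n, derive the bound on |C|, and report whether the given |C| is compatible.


V_q(n, t) = 79, q^n = 96889010407, Hamming bound = 1226443169, |C| = 860315011 ≤ bound (satisfied).

Step 1: Compute V_q(n, t) = Σ_{j=0}^1 C(n, j) (q−1)^j.
  j = 0: C(13,0)·(6)^0 = 1·1 = 1.
  j = 1: C(13,1)·(6)^1 = 13·6 = 78.
  V_q(n, t) = 1 + 78 = 79.
Step 2: q^n = 7^13 = 96889010407.
Step 3: Hamming bound ⌊q^n / V_q(n,t)⌋ = ⌊96889010407/79⌋ = 1226443169.
Step 4: Compare |C| = 860315011 to 1226443169: satisfied.
The claimed |C| lies below the Hamming bound.


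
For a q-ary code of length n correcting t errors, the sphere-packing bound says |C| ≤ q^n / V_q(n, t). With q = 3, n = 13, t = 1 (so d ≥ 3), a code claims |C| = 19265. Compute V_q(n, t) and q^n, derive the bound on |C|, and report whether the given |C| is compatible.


V_q(n, t) = 27, q^n = 1594323, Hamming bound = 59049, |C| = 19265 ≤ bound (satisfied).

Step 1: Compute V_q(n, t) = Σ_{j=0}^1 C(n, j) (q−1)^j.
  j = 0: C(13,0)·(2)^0 = 1·1 = 1.
  j = 1: C(13,1)·(2)^1 = 13·2 = 26.
  V_q(n, t) = 1 + 26 = 27.
Step 2: q^n = 3^13 = 1594323.
Step 3: Hamming bound ⌊q^n / V_q(n,t)⌋ = ⌊1594323/27⌋ = 59049.
Step 4: Compare |C| = 19265 to 59049: satisfied.
The claimed |C| lies below the Hamming bound.


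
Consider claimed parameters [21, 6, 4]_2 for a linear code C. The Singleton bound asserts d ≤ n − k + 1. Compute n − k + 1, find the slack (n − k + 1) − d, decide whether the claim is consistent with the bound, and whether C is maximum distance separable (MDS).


Singleton RHS = n − k + 1 = 16, slack = 12, bound satisfied, not MDS.

Singleton bound: d ≤ n − k + 1.
Here n = 21, k = 6, so n − k + 1 = 16.
Given d = 4, check d ≤ 16: YES.
Slack = (n − k + 1) − d = 12.
The code is NOT MDS (slack = 12 > 0).
Description: the claimed parameters are [21, 6, 4]_2; such a code would be non-MDS.


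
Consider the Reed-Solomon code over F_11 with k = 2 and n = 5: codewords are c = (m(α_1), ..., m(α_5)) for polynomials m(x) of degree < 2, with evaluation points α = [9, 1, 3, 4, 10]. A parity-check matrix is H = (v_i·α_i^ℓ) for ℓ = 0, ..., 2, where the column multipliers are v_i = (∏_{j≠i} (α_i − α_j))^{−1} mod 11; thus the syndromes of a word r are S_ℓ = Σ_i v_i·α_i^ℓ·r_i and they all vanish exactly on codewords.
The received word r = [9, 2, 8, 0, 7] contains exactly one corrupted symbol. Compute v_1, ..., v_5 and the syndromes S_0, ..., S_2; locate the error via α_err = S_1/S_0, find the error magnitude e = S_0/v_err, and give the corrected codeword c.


S = (8, 6, 10), error at position 1, error magnitude e = 5, c = [4, 2, 8, 0, 7].

Step 1: column multipliers v_i = (∏_{j≠i}(α_i − α_j))^{−1} mod 11.
  i = 1 (α = 9): (9−1)(9−3)(9−4)(9−10) = 8·6·5·(−1) = −240 ≡ 2, so v_1 = 2^{−1} = 6 (mod 11).
  i = 2 (α = 1): (1−9)(1−3)(1−4)(1−10) = (−8)·(−2)·(−3)·(−9) = 432 ≡ 3, so v_2 = 3^{−1} = 4 (mod 11).
  i = 3 (α = 3): (3−9)(3−1)(3−4)(3−10) = (−6)·2·(−1)·(−7) = −84 ≡ 4, so v_3 = 4^{−1} = 3 (mod 11).
  i = 4 (α = 4): (4−9)(4−1)(4−3)(4−10) = (−5)·3·1·(−6) = 90 ≡ 2, so v_4 = 2^{−1} = 6 (mod 11).
  i = 5 (α = 10): (10−9)(10−1)(10−3)(10−4) = 1·9·7·6 = 378 ≡ 4, so v_5 = 4^{−1} = 3 (mod 11).
  v = [6, 4, 3, 6, 3].
Step 2: syndromes of r = [9, 2, 8, 0, 7] (all sums mod 11).
  S_0 = Σ v_i r_i = 6·9 + 4·2 + 3·8 + 6·0 + 3·7 = 107 ≡ 8.
  S_1 = Σ v_i α_i r_i = 6·9·9 + 4·1·2 + 3·3·8 + 6·4·0 + 3·10·7 = 776 ≡ 6.
  α_i^2 mod 11 = [4, 1, 9, 5, 1].
  S_2 = Σ v_i α_i^2 r_i = 6·4·9 + 4·1·2 + 3·9·8 + 6·5·0 + 3·1·7 = 461 ≡ 10.
  S = (8, 6, 10) ≠ 0, so r is not a codeword (an error is present).
Step 3: locate the error. For a single error e at position i, S_ℓ = v_i·e·α_i^ℓ, so α_err = S_1/S_0.
  S_0^{−1} = 8^{−1} = 7 (mod 11), so α_err = 6·7 = 42 ≡ 9 = α_1. Error position i = 1.
  Consistency check: S_2/S_1 = 10·2 = 20 ≡ 9 = α_err ✓ (single-error assumption holds).
Step 4: error magnitude e = S_0/v_1 = S_0·∏_{j≠1}(α_1 − α_j) = 8·2 = 16 ≡ 5 (mod 11).
Step 5: correct position 1: c_1 = r_1 − e = 9 − 5 ≡ 4 (mod 11). Hence c = [4, 2, 8, 0, 7].
  Check: interpolating c through the α_i gives m(x) = 10 + 3·x (degree < 2) with m(α_i) = c_i for every i, so c is indeed a codeword.


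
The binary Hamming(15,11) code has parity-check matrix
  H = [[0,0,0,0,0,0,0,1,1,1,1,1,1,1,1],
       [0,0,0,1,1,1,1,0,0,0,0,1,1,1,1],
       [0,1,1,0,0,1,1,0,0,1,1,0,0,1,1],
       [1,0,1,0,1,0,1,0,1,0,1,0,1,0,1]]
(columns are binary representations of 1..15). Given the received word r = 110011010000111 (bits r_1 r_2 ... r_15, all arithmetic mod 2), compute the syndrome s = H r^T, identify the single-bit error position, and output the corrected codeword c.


s = (0, 1, 0, 0)^T, error position = 4, corrected codeword c = 110111010000111

Compute s = H r^T mod 2 one row at a time:
  s_1 = 1 + 0 + 0 + 0 + 0 + 1 + 1 + 1 = 4 ≡ 0 (mod 2).
  s_2 = 0 + 1 + 1 + 0 + 0 + 1 + 1 + 1 = 5 ≡ 1 (mod 2).
  s_3 = 1 + 0 + 1 + 0 + 0 + 0 + 1 + 1 = 4 ≡ 0 (mod 2).
  s_4 = 1 + 0 + 1 + 0 + 0 + 0 + 1 + 1 = 4 ≡ 0 (mod 2).
s = (0, 1, 0, 0)^T — this equals column 4 of H (binary 0100), so error is at position 4.
Correct: flip bit 4 of r = 110011010000111 to get c = 110111010000111.


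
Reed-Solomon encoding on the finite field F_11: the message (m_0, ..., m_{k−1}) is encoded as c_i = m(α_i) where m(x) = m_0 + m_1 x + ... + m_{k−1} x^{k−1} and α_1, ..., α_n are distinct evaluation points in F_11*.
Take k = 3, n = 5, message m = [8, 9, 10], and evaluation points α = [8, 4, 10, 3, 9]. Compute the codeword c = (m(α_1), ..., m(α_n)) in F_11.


c = [5, 6, 9, 4, 8]

Message polynomial: m(x) = 8 + 9·x + 10·x^2 (mod 11).
For each evaluation point α_i, compute m(α_i) mod 11:
  α_1 = 8: Horner steps 10 → 1 → 5, so m(8) = 5.
  α_2 = 4: Horner steps 10 → 5 → 6, so m(4) = 6.
  α_3 = 10: Horner steps 10 → 10 → 9, so m(10) = 9.
  α_4 = 3: Horner steps 10 → 6 → 4, so m(3) = 4.
  α_5 = 9: Horner steps 10 → 0 → 8, so m(9) = 8.
Codeword c = [5, 6, 9, 4, 8] ∈ F_11^5.


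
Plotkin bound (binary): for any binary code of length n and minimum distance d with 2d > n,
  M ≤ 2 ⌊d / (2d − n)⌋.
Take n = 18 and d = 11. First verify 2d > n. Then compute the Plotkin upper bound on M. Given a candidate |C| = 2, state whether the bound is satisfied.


Plotkin bound M ≤ 4; given |C| = 2 ≤ bound (satisfied).

Check applicability: 2d = 22, n = 18.
2d − n = 4 > 0, so Plotkin applies.
Compute d/(2d−n) = 11/4 ≈ 2.7500.
⌊d/(2d−n)⌋ = 2.
Plotkin bound: M ≤ 2·2 = 4.
Given |C| = 2, check: satisfied.
This |C| is below the Plotkin bound.


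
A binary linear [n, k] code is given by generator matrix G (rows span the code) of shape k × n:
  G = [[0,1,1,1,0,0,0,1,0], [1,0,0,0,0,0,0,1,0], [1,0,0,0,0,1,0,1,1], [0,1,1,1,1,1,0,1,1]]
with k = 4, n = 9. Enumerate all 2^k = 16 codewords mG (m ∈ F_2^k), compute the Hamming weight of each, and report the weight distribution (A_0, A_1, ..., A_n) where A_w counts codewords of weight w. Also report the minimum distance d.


Weight distribution: A_0 = 1, A_1 = 1, A_2 = 2, A_3 = 2, A_4 = 3, A_5 = 3, A_6 = 2, A_7 = 2. Minimum distance d = 1.

Enumerate all 2^4 = 16 messages m ∈ F_2^4.
For each, compute codeword c = mG in F_2^9, then tally its weight.
  m = 0000 → c = 000000000, weight = 0.
  m = 1000 → c = 011100010, weight = 4.
  m = 0100 → c = 100000010, weight = 2.
  m = 1100 → c = 111100000, weight = 4.
  m = 0010 → c = 100001011, weight = 4.
  m = 1010 → c = 111101001, weight = 6.
  m = 0110 → c = 000001001, weight = 2.
  m = 1110 → c = 011101011, weight = 6.
  m = 0001 → c = 011111011, weight = 7.
  m = 1001 → c = 000011001, weight = 3.
  m = 0101 → c = 111111001, weight = 7.
  m = 1101 → c = 100011011, weight = 5.
  m = 0011 → c = 111110000, weight = 5.
  m = 1011 → c = 100010010, weight = 3.
  m = 0111 → c = 011110010, weight = 5.
  m = 1111 → c = 000010000, weight = 1.
Tally weights:
  weight 0: 1 codewords.
  weight 1: 1 codewords.
  weight 2: 2 codewords.
  weight 3: 2 codewords.
  weight 4: 3 codewords.
  weight 5: 3 codewords.
  weight 6: 2 codewords.
  weight 7: 2 codewords.
Minimum distance d = smallest w > 0 with A_w > 0 = 1.
Sanity: Σ A_w = 16 = 2^4 = 16 ✓.


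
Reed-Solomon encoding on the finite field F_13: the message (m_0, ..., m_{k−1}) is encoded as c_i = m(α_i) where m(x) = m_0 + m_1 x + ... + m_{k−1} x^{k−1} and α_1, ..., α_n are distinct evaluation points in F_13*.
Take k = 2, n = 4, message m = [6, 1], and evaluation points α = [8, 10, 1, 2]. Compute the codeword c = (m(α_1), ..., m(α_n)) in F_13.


c = [1, 3, 7, 8]

Message polynomial: m(x) = 6 + 1·x (mod 13).
For each evaluation point α_i, compute m(α_i) mod 13:
  α_1 = 8: Horner steps 1 → 1, so m(8) = 1.
  α_2 = 10: Horner steps 1 → 3, so m(10) = 3.
  α_3 = 1: Horner steps 1 → 7, so m(1) = 7.
  α_4 = 2: Horner steps 1 → 8, so m(2) = 8.
Codeword c = [1, 3, 7, 8] ∈ F_13^4.


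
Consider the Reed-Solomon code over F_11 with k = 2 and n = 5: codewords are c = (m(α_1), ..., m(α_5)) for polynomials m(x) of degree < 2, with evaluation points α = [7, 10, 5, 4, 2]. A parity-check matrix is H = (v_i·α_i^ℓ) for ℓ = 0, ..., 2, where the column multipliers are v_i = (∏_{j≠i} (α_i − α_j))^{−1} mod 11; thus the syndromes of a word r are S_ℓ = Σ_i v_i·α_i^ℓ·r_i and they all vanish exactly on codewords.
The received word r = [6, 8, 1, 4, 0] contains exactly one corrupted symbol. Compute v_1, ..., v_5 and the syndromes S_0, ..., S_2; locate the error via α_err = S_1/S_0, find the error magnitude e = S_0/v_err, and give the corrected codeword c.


S = (5, 10, 9), error at position 5, error magnitude e = 1, c = [6, 8, 1, 4, 10].

Step 1: column multipliers v_i = (∏_{j≠i}(α_i − α_j))^{−1} mod 11.
  i = 1 (α = 7): (7−10)(7−5)(7−4)(7−2) = (−3)·2·3·5 = −90 ≡ 9, so v_1 = 9^{−1} = 5 (mod 11).
  i = 2 (α = 10): (10−7)(10−5)(10−4)(10−2) = 3·5·6·8 = 720 ≡ 5, so v_2 = 5^{−1} = 9 (mod 11).
  i = 3 (α = 5): (5−7)(5−10)(5−4)(5−2) = (−2)·(−5)·1·3 = 30 ≡ 8, so v_3 = 8^{−1} = 7 (mod 11).
  i = 4 (α = 4): (4−7)(4−10)(4−5)(4−2) = (−3)·(−6)·(−1)·2 = −36 ≡ 8, so v_4 = 8^{−1} = 7 (mod 11).
  i = 5 (α = 2): (2−7)(2−10)(2−5)(2−4) = (−5)·(−8)·(−3)·(−2) = 240 ≡ 9, so v_5 = 9^{−1} = 5 (mod 11).
  v = [5, 9, 7, 7, 5].
Step 2: syndromes of r = [6, 8, 1, 4, 0] (all sums mod 11).
  S_0 = Σ v_i r_i = 5·6 + 9·8 + 7·1 + 7·4 + 5·0 = 137 ≡ 5.
  S_1 = Σ v_i α_i r_i = 5·7·6 + 9·10·8 + 7·5·1 + 7·4·4 + 5·2·0 = 1077 ≡ 10.
  α_i^2 mod 11 = [5, 1, 3, 5, 4].
  S_2 = Σ v_i α_i^2 r_i = 5·5·6 + 9·1·8 + 7·3·1 + 7·5·4 + 5·4·0 = 383 ≡ 9.
  S = (5, 10, 9) ≠ 0, so r is not a codeword (an error is present).
Step 3: locate the error. For a single error e at position i, S_ℓ = v_i·e·α_i^ℓ, so α_err = S_1/S_0.
  S_0^{−1} = 5^{−1} = 9 (mod 11), so α_err = 10·9 = 90 ≡ 2 = α_5. Error position i = 5.
  Consistency check: S_2/S_1 = 9·10 = 90 ≡ 2 = α_err ✓ (single-error assumption holds).
Step 4: error magnitude e = S_0/v_5 = S_0·∏_{j≠5}(α_5 − α_j) = 5·9 = 45 ≡ 1 (mod 11).
Step 5: correct position 5: c_5 = r_5 − e = 0 − 1 ≡ 10 (mod 11). Hence c = [6, 8, 1, 4, 10].
  Check: interpolating c through the α_i gives m(x) = 5 + 8·x (degree < 2) with m(α_i) = c_i for every i, so c is indeed a codeword.


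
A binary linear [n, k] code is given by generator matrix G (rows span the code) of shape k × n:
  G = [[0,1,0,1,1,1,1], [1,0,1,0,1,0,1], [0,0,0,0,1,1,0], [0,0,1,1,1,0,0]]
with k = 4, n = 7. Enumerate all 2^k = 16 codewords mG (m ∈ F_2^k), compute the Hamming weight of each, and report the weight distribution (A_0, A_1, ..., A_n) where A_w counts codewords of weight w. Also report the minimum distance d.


Weight distribution: A_0 = 1, A_2 = 2, A_3 = 4, A_4 = 5, A_5 = 4. Minimum distance d = 2.

Enumerate all 2^4 = 16 messages m ∈ F_2^4.
For each, compute codeword c = mG in F_2^7, then tally its weight.
  m = 0000 → c = 0000000, weight = 0.
  m = 1000 → c = 0101111, weight = 5.
  m = 0100 → c = 1010101, weight = 4.
  m = 1100 → c = 1111010, weight = 5.
  m = 0010 → c = 0000110, weight = 2.
  m = 1010 → c = 0101001, weight = 3.
  m = 0110 → c = 1010011, weight = 4.
  m = 1110 → c = 1111100, weight = 5.
  m = 0001 → c = 0011100, weight = 3.
  m = 1001 → c = 0110011, weight = 4.
  m = 0101 → c = 1001001, weight = 3.
  m = 1101 → c = 1100110, weight = 4.
  m = 0011 → c = 0011010, weight = 3.
  m = 1011 → c = 0110101, weight = 4.
  m = 0111 → c = 1001111, weight = 5.
  m = 1111 → c = 1100000, weight = 2.
Tally weights:
  weight 0: 1 codewords.
  weight 2: 2 codewords.
  weight 3: 4 codewords.
  weight 4: 5 codewords.
  weight 5: 4 codewords.
Minimum distance d = smallest w > 0 with A_w > 0 = 2.
Sanity: Σ A_w = 16 = 2^4 = 16 ✓.


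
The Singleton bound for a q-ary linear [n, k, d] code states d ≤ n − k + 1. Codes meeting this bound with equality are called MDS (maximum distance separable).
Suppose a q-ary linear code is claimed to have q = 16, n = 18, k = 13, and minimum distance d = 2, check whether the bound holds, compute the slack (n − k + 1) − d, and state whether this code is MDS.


Singleton RHS = n − k + 1 = 6, slack = 4, bound satisfied, not MDS.

Singleton bound: d ≤ n − k + 1.
Here n = 18, k = 13, so n − k + 1 = 6.
Given d = 2, check d ≤ 6: YES.
Slack = (n − k + 1) − d = 4.
The code is NOT MDS (slack = 4 > 0).
Description: the claimed parameters are [18, 13, 2]_16; such a code would be non-MDS.


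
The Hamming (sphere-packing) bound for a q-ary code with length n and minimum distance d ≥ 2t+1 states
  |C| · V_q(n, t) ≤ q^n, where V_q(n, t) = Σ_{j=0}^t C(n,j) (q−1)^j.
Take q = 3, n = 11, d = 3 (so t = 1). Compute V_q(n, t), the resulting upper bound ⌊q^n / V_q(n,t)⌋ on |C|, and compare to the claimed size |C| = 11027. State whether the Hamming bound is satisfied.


V_q(n, t) = 23, q^n = 177147, Hamming bound = 7702, |C| = 11027 > bound (violated).

Step 1: Compute V_q(n, t) = Σ_{j=0}^1 C(n, j) (q−1)^j.
  j = 0: C(11,0)·(2)^0 = 1·1 = 1.
  j = 1: C(11,1)·(2)^1 = 11·2 = 22.
  V_q(n, t) = 1 + 22 = 23.
Step 2: q^n = 3^11 = 177147.
Step 3: Hamming bound ⌊q^n / V_q(n,t)⌋ = ⌊177147/23⌋ = 7702.
Step 4: Compare |C| = 11027 to 7702: violated.
The claimed |C| lies above the Hamming bound, so no 3-ary code of length 11 with d ≥ 3 can have 11027 codewords.


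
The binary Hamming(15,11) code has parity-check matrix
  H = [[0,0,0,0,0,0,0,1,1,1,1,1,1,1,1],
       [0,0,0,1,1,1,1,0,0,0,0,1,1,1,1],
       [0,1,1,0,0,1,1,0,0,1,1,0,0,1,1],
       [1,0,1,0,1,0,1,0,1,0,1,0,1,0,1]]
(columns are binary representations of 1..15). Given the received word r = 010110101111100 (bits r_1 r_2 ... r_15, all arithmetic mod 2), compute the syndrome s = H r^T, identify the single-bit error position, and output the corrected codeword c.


s = (1, 1, 0, 1)^T, error position = 13, corrected codeword c = 010110101111000

Compute s = H r^T mod 2 one row at a time:
  s_1 = 0 + 1 + 1 + 1 + 1 + 1 + 0 + 0 = 5 ≡ 1 (mod 2).
  s_2 = 1 + 1 + 0 + 1 + 1 + 1 + 0 + 0 = 5 ≡ 1 (mod 2).
  s_3 = 1 + 0 + 0 + 1 + 1 + 1 + 0 + 0 = 4 ≡ 0 (mod 2).
  s_4 = 0 + 0 + 1 + 1 + 1 + 1 + 1 + 0 = 5 ≡ 1 (mod 2).
s = (1, 1, 0, 1)^T — this equals column 13 of H (binary 1101), so error is at position 13.
Correct: flip bit 13 of r = 010110101111100 to get c = 010110101111000.


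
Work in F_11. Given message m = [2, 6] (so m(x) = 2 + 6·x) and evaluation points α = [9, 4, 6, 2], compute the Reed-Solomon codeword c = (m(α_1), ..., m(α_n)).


c = [1, 4, 5, 3]

Message polynomial: m(x) = 2 + 6·x (mod 11).
For each evaluation point α_i, compute m(α_i) mod 11:
  α_1 = 9: Horner steps 6 → 1, so m(9) = 1.
  α_2 = 4: Horner steps 6 → 4, so m(4) = 4.
  α_3 = 6: Horner steps 6 → 5, so m(6) = 5.
  α_4 = 2: Horner steps 6 → 3, so m(2) = 3.
Codeword c = [1, 4, 5, 3] ∈ F_11^4.


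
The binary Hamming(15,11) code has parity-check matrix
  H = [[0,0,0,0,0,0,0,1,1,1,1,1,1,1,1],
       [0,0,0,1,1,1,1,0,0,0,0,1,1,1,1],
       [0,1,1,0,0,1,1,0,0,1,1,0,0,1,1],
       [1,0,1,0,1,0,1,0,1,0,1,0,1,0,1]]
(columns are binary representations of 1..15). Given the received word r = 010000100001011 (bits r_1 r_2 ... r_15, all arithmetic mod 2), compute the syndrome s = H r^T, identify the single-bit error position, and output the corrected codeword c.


s = (1, 0, 0, 0)^T, error position = 8, corrected codeword c = 010000110001011

Compute s = H r^T mod 2 one row at a time:
  s_1 = 0 + 0 + 0 + 0 + 1 + 0 + 1 + 1 = 3 ≡ 1 (mod 2).
  s_2 = 0 + 0 + 0 + 1 + 1 + 0 + 1 + 1 = 4 ≡ 0 (mod 2).
  s_3 = 1 + 0 + 0 + 1 + 0 + 0 + 1 + 1 = 4 ≡ 0 (mod 2).
  s_4 = 0 + 0 + 0 + 1 + 0 + 0 + 0 + 1 = 2 ≡ 0 (mod 2).
s = (1, 0, 0, 0)^T — this equals column 8 of H (binary 1000), so error is at position 8.
Correct: flip bit 8 of r = 010000100001011 to get c = 010000110001011.


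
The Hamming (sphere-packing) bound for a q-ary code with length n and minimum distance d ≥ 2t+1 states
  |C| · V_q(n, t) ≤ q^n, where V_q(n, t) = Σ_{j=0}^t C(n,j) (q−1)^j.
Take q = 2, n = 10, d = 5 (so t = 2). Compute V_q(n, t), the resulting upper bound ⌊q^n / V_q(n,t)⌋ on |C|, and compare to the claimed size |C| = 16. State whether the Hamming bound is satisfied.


V_q(n, t) = 56, q^n = 1024, Hamming bound = 18, |C| = 16 ≤ bound (satisfied).

Step 1: Compute V_q(n, t) = Σ_{j=0}^2 C(n, j) (q−1)^j.
  j = 0: C(10,0)·(1)^0 = 1·1 = 1.
  j = 1: C(10,1)·(1)^1 = 10·1 = 10.
  j = 2: C(10,2)·(1)^2 = 45·1 = 45.
  V_q(n, t) = 1 + 10 + 45 = 56.
Step 2: q^n = 2^10 = 1024.
Step 3: Hamming bound ⌊q^n / V_q(n,t)⌋ = ⌊1024/56⌋ = 18.
Step 4: Compare |C| = 16 to 18: satisfied.
The claimed |C| lies below the Hamming bound.


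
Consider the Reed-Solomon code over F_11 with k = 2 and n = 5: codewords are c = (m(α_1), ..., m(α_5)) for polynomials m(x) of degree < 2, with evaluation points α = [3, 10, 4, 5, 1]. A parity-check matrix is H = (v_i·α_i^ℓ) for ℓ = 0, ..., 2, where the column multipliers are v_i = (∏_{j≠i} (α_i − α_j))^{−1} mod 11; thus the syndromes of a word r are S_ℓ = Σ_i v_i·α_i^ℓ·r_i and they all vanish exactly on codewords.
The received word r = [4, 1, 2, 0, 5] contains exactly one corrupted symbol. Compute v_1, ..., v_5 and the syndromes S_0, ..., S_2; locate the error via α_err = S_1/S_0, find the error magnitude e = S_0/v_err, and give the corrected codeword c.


S = (9, 9, 9), error at position 5, error magnitude e = 8, c = [4, 1, 2, 0, 8].

Step 1: column multipliers v_i = (∏_{j≠i}(α_i − α_j))^{−1} mod 11.
  i = 1 (α = 3): (3−10)(3−4)(3−5)(3−1) = (−7)·(−1)·(−2)·2 = −28 ≡ 5, so v_1 = 5^{−1} = 9 (mod 11).
  i = 2 (α = 10): (10−3)(10−4)(10−5)(10−1) = 7·6·5·9 = 1890 ≡ 9, so v_2 = 9^{−1} = 5 (mod 11).
  i = 3 (α = 4): (4−3)(4−10)(4−5)(4−1) = 1·(−6)·(−1)·3 = 18 ≡ 7, so v_3 = 7^{−1} = 8 (mod 11).
  i = 4 (α = 5): (5−3)(5−10)(5−4)(5−1) = 2·(−5)·1·4 = −40 ≡ 4, so v_4 = 4^{−1} = 3 (mod 11).
  i = 5 (α = 1): (1−3)(1−10)(1−4)(1−5) = (−2)·(−9)·(−3)·(−4) = 216 ≡ 7, so v_5 = 7^{−1} = 8 (mod 11).
  v = [9, 5, 8, 3, 8].
Step 2: syndromes of r = [4, 1, 2, 0, 5] (all sums mod 11).
  S_0 = Σ v_i r_i = 9·4 + 5·1 + 8·2 + 3·0 + 8·5 = 97 ≡ 9.
  S_1 = Σ v_i α_i r_i = 9·3·4 + 5·10·1 + 8·4·2 + 3·5·0 + 8·1·5 = 262 ≡ 9.
  α_i^2 mod 11 = [9, 1, 5, 3, 1].
  S_2 = Σ v_i α_i^2 r_i = 9·9·4 + 5·1·1 + 8·5·2 + 3·3·0 + 8·1·5 = 449 ≡ 9.
  S = (9, 9, 9) ≠ 0, so r is not a codeword (an error is present).
Step 3: locate the error. For a single error e at position i, S_ℓ = v_i·e·α_i^ℓ, so α_err = S_1/S_0.
  S_0^{−1} = 9^{−1} = 5 (mod 11), so α_err = 9·5 = 45 ≡ 1 = α_5. Error position i = 5.
  Consistency check: S_2/S_1 = 9·5 = 45 ≡ 1 = α_err ✓ (single-error assumption holds).
Step 4: error magnitude e = S_0/v_5 = S_0·∏_{j≠5}(α_5 − α_j) = 9·7 = 63 ≡ 8 (mod 11).
Step 5: correct position 5: c_5 = r_5 − e = 5 − 8 ≡ 8 (mod 11). Hence c = [4, 1, 2, 0, 8].
  Check: interpolating c through the α_i gives m(x) = 10 + 9·x (degree < 2) with m(α_i) = c_i for every i, so c is indeed a codeword.


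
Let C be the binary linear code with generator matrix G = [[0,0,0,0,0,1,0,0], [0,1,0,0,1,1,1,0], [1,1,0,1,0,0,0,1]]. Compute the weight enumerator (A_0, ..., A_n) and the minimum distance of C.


Weight distribution: A_0 = 1, A_1 = 1, A_3 = 1, A_4 = 2, A_5 = 2, A_6 = 1. Minimum distance d = 1.

Enumerate all 2^3 = 8 messages m ∈ F_2^3.
For each, compute codeword c = mG in F_2^8, then tally its weight.
  m = 000 → c = 00000000, weight = 0.
  m = 100 → c = 00000100, weight = 1.
  m = 010 → c = 01001110, weight = 4.
  m = 110 → c = 01001010, weight = 3.
  m = 001 → c = 11010001, weight = 4.
  m = 101 → c = 11010101, weight = 5.
  m = 011 → c = 10011111, weight = 6.
  m = 111 → c = 10011011, weight = 5.
Tally weights:
  weight 0: 1 codewords.
  weight 1: 1 codewords.
  weight 3: 1 codewords.
  weight 4: 2 codewords.
  weight 5: 2 codewords.
  weight 6: 1 codewords.
Minimum distance d = smallest w > 0 with A_w > 0 = 1.
Sanity: Σ A_w = 8 = 2^3 = 8 ✓.
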